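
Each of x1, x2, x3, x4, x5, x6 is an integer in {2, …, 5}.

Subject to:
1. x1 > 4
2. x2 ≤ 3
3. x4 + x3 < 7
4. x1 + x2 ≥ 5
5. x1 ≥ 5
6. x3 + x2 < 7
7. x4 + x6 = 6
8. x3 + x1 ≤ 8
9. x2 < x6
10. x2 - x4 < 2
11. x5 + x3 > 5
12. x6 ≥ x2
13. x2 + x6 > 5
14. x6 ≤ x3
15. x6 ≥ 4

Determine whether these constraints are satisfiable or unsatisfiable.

Unsatisfiable

From constraints 14 and 15: x3 ≥ x6 ≥ 4. From constraint 5: x1 ≥ 5. Hence x3 + x1 ≥ 9. But constraint 8 requires x3 + x1 ≤ 8, and 8 < 9. Contradiction.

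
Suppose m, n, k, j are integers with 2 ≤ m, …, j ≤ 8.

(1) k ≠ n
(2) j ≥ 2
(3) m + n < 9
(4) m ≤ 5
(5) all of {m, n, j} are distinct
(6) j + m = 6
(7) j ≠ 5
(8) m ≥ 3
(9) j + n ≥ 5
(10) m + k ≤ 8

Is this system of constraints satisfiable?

Take m = 4, n = 3, k = 4, j = 2. Then constraint 3: m + n = 7; constraint 6: j + m = 6; constraint 9: j + n = 5, and every other listed constraint is also met.

Satisfiable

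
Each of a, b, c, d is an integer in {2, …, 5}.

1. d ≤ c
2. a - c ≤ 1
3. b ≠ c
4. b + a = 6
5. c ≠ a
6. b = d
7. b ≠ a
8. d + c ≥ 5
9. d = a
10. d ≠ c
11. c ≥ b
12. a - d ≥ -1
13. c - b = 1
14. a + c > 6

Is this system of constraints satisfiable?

From constraints 6 and 9, b = d = a, so b = a. But constraint 7 says b ≠ a. Contradiction.

Unsatisfiable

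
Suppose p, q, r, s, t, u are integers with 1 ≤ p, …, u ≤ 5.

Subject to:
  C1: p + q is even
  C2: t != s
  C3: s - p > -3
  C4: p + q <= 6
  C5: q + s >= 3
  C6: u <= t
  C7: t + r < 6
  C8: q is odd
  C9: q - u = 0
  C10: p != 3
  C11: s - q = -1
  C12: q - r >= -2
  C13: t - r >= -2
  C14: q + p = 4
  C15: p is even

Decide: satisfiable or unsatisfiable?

Constraint 15 makes p even and constraint 8 makes q odd, so p + q must be odd. Constraint 1 says p + q is even — contradiction.

Unsatisfiable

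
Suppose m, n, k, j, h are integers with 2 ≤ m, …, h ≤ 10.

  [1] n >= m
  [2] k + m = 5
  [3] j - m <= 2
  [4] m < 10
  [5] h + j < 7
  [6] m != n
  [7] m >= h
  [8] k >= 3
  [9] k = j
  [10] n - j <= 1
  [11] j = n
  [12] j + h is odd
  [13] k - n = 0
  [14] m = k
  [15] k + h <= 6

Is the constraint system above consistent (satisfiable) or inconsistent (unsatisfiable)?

Unsatisfiable

From constraints 9, 11, and 14, m = k = j = n, so m = n. But constraint 6 says m ≠ n. Contradiction.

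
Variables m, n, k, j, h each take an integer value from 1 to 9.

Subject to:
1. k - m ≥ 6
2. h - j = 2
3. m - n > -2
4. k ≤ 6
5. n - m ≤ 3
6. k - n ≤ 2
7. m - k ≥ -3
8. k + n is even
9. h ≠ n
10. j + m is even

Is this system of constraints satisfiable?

Constraints 1, 5, and 6 give k − m ≥ 6, m − n ≥ -3, n − k ≥ -2.
Adding all 3 inequalities: the left sides telescope to 0, and the right sides sum to 6 + (-3) + (-2) = 1. So 0 ≥ 1, which is false.

Unsatisfiable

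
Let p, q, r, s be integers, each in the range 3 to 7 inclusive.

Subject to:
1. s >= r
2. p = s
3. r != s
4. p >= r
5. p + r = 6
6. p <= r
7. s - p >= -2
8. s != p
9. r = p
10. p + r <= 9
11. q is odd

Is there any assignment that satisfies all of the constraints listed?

From constraints 2 and 9, r = p = s, so r = s. But constraint 3 says r ≠ s. Contradiction.

Unsatisfiable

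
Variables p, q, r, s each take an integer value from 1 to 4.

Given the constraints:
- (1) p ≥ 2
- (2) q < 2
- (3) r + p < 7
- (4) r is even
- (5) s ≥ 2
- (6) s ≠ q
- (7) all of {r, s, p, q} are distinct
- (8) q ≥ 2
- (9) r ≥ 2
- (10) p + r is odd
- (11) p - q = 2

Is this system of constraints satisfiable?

Constraints 1, 5, 8, and 9 confine each of r, s, p, q to the 3 values {2, …, 4} (the domain already gives each ≤ 4).
Constraint 7 requires all 4 of them to be distinct, but only 3 values are available — impossible by the pigeonhole principle.

Unsatisfiable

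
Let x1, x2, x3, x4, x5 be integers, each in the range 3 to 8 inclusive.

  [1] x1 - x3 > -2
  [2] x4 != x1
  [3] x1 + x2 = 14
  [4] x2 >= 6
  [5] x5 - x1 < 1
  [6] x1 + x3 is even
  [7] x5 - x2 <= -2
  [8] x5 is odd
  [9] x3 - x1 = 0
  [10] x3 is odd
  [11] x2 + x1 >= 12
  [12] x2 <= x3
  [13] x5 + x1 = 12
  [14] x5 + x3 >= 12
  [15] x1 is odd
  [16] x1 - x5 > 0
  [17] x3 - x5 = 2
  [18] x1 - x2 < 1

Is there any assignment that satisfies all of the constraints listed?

Satisfiable

Try x1 = 7, x2 = 7, x3 = 7, x4 = 6, x5 = 5.
Check constraint 1: x1 - x3 = 0; constraint 3: x1 + x2 = 14; constraint 5: x5 - x1 = -2. The remaining constraints are straightforward to verify.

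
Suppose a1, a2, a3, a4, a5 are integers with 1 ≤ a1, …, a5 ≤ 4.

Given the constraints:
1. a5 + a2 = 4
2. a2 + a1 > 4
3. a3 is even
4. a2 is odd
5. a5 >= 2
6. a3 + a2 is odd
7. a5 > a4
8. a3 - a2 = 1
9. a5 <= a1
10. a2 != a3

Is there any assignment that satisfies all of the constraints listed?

Satisfiable

One satisfying assignment is a1 = 4, a2 = 1, a3 = 2, a4 = 1, a5 = 3.
For the less obvious constraints — constraint 1: a5 + a2 = 4; constraint 2: a2 + a1 = 5; constraint 8: a3 - a2 = 1 — and the others hold by inspection.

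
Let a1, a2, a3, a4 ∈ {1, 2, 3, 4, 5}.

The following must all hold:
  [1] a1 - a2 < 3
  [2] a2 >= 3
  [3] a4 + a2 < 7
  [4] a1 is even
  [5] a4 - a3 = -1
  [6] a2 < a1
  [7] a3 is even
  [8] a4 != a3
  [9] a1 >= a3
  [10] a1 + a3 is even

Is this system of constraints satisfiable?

One satisfying assignment is a1 = 4, a2 = 3, a3 = 4, a4 = 3.
For the less obvious constraints — constraint 1: a1 - a2 = 1; constraint 3: a4 + a2 = 6; constraint 5: a4 - a3 = -1 — and the others hold by inspection.

Satisfiable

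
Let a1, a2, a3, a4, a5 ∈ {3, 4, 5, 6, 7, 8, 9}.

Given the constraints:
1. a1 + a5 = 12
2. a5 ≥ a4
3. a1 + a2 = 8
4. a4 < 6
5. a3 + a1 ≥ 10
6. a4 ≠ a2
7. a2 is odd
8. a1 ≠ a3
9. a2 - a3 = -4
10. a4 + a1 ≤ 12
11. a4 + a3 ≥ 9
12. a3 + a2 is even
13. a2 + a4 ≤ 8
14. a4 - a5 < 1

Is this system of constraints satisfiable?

Satisfiable

Setting (a1, a2, a3, a4, a5) = (5, 3, 7, 5, 7) satisfies everything: constraint 1: a1 + a5 = 12; constraint 3: a1 + a2 = 8; constraint 5: a3 + a1 = 12, and the others follow.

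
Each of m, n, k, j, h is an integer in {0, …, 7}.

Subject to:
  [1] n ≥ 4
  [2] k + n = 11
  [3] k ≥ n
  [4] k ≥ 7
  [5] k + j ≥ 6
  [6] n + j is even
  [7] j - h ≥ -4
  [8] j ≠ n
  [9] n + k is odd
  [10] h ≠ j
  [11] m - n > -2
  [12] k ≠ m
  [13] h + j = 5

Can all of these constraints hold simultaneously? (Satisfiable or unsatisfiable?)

Try m = 4, n = 4, k = 7, j = 2, h = 3.
Check constraint 2: k + n = 11; constraint 5: k + j = 9. The remaining constraints are straightforward to verify.

Satisfiable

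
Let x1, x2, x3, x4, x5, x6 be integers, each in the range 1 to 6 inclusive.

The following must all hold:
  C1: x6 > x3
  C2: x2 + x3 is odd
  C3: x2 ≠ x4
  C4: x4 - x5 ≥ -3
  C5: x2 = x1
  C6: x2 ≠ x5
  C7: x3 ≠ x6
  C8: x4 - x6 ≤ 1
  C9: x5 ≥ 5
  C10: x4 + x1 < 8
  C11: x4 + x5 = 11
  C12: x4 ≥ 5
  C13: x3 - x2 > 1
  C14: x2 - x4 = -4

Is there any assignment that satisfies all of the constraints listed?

Try x1 = 1, x2 = 1, x3 = 4, x4 = 5, x5 = 6, x6 = 5.
Check constraint 4: x4 - x5 = -1; constraint 8: x4 - x6 = 0. The remaining constraints are straightforward to verify.

Satisfiable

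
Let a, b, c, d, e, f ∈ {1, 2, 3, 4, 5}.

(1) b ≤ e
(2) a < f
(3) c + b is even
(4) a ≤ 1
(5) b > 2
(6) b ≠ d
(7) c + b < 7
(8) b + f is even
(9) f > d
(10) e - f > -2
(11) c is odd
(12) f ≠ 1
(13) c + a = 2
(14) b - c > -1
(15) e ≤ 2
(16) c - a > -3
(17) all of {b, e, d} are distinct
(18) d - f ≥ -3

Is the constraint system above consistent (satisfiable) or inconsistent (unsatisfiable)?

From constraint 5: b ≥ 3. From constraints 1 and 15: b ≤ e and e ≤ 2, so b ≤ 2. But 2 < 3, so no value of b works.

Unsatisfiable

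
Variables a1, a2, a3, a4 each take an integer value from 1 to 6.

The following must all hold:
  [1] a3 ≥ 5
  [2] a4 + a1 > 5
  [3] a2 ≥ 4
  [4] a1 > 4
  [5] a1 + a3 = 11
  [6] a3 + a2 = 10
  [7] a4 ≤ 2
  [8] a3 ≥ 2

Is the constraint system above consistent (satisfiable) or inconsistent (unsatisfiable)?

Try a1 = 6, a2 = 5, a3 = 5, a4 = 1.
Check constraint 2: a4 + a1 = 7; constraint 5: a1 + a3 = 11. The remaining constraints are straightforward to verify.

Satisfiable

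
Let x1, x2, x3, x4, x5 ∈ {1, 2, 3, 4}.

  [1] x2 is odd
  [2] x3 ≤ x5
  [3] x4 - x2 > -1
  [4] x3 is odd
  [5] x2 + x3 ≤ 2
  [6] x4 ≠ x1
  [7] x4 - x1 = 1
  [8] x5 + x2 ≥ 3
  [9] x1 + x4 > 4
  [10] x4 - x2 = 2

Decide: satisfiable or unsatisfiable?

Try x1 = 2, x2 = 1, x3 = 1, x4 = 3, x5 = 2.
Check constraint 3: x4 - x2 = 2; constraint 5: x2 + x3 = 2; constraint 7: x4 - x1 = 1. The remaining constraints are straightforward to verify.

Satisfiable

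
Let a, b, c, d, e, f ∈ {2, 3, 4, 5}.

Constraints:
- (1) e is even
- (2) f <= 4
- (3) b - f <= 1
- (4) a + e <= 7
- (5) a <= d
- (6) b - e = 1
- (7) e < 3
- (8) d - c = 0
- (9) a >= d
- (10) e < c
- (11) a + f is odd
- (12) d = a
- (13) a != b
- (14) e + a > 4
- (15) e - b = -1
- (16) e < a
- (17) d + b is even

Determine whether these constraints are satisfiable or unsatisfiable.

Satisfiable

Try a = 5, b = 3, c = 5, d = 5, e = 2, f = 2.
Check constraint 3: b - f = 1; constraint 4: a + e = 7; constraint 6: b - e = 1. The remaining constraints are straightforward to verify.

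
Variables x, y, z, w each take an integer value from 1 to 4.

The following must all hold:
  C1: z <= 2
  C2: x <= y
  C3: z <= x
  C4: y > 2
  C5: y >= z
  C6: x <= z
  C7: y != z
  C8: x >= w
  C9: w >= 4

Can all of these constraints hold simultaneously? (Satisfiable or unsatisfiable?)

From constraints 8 and 9: x ≥ w and w ≥ 4, so x ≥ 4. From constraints 1 and 6: x ≤ z and z ≤ 2, so x ≤ 2. But 2 < 4, so no value of x works.

Unsatisfiable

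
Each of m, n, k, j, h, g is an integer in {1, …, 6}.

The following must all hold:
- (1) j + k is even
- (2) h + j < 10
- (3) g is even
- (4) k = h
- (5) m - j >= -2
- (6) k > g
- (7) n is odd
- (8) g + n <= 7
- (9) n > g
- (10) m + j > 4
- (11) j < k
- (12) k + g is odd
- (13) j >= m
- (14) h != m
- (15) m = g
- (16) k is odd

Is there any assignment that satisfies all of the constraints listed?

Take m = 2, n = 5, k = 5, j = 3, h = 5, g = 2. Then constraint 2: h + j = 8; constraint 5: m - j = -1; constraint 8: g + n = 7, and every other listed constraint is also met.

Satisfiable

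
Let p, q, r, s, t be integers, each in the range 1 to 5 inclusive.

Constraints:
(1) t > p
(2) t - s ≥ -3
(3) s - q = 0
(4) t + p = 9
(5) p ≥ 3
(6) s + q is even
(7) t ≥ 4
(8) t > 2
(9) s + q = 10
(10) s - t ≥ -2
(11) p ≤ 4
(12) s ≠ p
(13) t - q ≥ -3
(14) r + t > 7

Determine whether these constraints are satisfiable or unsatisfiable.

Try p = 4, q = 5, r = 5, s = 5, t = 5.
Check constraint 2: t - s = 0; constraint 3: s - q = 0. The remaining constraints are straightforward to verify.

Satisfiable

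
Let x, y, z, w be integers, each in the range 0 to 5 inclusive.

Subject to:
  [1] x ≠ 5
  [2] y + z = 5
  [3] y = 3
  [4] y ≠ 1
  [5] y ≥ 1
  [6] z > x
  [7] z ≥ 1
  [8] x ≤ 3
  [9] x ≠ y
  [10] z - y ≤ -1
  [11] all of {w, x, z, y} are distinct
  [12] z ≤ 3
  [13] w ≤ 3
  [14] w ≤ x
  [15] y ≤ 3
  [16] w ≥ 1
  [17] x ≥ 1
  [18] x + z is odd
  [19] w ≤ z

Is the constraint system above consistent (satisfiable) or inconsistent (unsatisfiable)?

Constraints 5, 7, 8, 12, 13, 15, 16, and 17 confine each of w, x, z, y to the 3 values {1, …, 3}.
Constraint 11 requires all 4 of them to be distinct, but only 3 values are available — impossible by the pigeonhole principle.

Unsatisfiable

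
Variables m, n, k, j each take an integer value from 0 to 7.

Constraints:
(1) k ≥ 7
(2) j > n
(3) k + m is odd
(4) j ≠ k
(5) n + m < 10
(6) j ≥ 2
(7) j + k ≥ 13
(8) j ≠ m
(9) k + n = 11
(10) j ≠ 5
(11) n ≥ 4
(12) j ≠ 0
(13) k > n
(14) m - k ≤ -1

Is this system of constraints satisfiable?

Satisfiable

Setting (m, n, k, j) = (4, 4, 7, 6) satisfies everything: constraint 5: n + m = 8; constraint 7: j + k = 13, and the others follow.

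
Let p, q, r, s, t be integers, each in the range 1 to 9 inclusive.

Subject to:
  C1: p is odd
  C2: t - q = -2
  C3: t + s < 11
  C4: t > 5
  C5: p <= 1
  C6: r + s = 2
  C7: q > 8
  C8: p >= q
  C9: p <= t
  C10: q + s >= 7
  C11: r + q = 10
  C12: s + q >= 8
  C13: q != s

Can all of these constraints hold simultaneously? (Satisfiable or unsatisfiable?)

Unsatisfiable

From constraint 7: q ≥ 9. From constraints 5 and 8: q ≤ p and p ≤ 1, so q ≤ 1. But 1 < 9, so no value of q works.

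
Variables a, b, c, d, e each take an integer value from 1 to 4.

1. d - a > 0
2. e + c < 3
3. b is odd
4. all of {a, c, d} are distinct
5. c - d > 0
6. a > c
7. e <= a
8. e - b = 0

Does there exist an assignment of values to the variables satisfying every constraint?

Unsatisfiable

Constraints 1, 5, and 6 give a < d, d < c, c < a. Chaining: a < d < c < a, which forces a < a — impossible.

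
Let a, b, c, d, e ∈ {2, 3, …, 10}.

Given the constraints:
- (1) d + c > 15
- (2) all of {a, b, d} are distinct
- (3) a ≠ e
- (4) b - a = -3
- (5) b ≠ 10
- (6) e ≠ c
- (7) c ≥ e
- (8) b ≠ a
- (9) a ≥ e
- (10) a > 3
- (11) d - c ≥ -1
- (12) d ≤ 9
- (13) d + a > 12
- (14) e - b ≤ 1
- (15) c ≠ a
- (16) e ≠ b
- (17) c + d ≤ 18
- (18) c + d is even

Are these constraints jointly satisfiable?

Take a = 6, b = 3, c = 8, d = 8, e = 2. Then constraint 1: d + c = 16; constraint 4: b - a = -3, and every other listed constraint is also met.

Satisfiable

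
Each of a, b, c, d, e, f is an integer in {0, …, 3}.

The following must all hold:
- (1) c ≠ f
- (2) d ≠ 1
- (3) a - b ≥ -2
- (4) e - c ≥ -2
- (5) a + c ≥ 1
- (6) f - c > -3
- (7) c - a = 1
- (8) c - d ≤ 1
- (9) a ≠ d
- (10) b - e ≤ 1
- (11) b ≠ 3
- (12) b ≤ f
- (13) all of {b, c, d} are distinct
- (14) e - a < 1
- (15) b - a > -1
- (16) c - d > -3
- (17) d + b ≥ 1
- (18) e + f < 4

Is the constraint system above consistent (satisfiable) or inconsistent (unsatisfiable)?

Setting (a, b, c, d, e, f) = (1, 1, 2, 3, 0, 1) satisfies everything: constraint 3: a - b = 0; constraint 4: e - c = -2; constraint 5: a + c = 3, and the others follow.

Satisfiable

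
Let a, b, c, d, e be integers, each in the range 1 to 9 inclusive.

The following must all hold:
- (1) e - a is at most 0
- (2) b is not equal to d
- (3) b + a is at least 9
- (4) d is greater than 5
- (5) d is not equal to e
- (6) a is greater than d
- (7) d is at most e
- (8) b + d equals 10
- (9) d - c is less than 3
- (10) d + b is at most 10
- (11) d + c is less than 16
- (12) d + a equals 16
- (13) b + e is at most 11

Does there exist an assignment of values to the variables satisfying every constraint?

One satisfying assignment is a = 9, b = 3, c = 6, d = 7, e = 8.
For the less obvious constraints — constraint 1: e - a = -1; constraint 3: b + a = 12 — and the others hold by inspection.

Satisfiable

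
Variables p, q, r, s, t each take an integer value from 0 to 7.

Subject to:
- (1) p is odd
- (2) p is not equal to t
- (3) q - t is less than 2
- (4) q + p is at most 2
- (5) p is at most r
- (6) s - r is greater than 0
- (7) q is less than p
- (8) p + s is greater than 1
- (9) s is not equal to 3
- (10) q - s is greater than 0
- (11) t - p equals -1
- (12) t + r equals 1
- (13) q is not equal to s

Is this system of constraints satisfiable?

Constraints 5, 6, 7, and 10 give p ≤ r, r < s, s < q, q < p. Chaining: p ≤ r < s < q < p, which forces p < p — impossible.

Unsatisfiable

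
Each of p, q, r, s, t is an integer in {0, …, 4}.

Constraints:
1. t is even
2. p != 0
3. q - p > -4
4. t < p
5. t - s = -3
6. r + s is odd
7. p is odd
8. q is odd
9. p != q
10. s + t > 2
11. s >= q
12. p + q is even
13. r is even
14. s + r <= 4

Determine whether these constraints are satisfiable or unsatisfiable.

Satisfiable

Try p = 3, q = 1, r = 0, s = 3, t = 0.
Check constraint 3: q - p = -2; constraint 5: t - s = -3; constraint 10: s + t = 3. The remaining constraints are straightforward to verify.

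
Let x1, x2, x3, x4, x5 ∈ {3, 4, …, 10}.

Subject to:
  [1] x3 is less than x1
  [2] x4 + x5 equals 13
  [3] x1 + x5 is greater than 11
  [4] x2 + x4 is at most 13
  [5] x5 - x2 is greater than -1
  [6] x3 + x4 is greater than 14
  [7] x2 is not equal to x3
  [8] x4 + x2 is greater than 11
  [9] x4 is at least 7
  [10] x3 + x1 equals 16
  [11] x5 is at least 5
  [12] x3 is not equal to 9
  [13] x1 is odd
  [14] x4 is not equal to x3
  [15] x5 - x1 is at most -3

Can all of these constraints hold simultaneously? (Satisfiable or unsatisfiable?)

One satisfying assignment is x1 = 9, x2 = 5, x3 = 7, x4 = 8, x5 = 5.
For the less obvious constraints — constraint 2: x4 + x5 = 13; constraint 3: x1 + x5 = 14; constraint 4: x2 + x4 = 13 — and the others hold by inspection.

Satisfiable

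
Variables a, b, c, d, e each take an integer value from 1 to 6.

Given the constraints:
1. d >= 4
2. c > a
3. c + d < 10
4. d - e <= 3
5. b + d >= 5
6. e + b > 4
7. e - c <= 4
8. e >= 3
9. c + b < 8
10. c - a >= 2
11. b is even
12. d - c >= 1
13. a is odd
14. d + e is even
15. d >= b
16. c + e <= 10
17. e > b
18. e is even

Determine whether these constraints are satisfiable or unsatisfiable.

Satisfiable

Take a = 1, b = 2, c = 3, d = 6, e = 4. Then constraint 3: c + d = 9; constraint 4: d - e = 2; constraint 5: b + d = 8, and every other listed constraint is also met.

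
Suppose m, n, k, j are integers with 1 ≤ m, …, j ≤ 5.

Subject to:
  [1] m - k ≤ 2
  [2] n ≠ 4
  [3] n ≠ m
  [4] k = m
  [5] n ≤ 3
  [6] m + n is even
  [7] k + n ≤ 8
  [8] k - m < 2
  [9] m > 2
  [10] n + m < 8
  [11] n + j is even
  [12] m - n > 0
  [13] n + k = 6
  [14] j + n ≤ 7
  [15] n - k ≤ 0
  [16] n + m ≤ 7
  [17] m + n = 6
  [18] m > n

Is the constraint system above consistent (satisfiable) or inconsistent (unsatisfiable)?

Take m = 4, n = 2, k = 4, j = 2. Then constraint 1: m - k = 0; constraint 7: k + n = 6; constraint 8: k - m = 0, and every other listed constraint is also met.

Satisfiable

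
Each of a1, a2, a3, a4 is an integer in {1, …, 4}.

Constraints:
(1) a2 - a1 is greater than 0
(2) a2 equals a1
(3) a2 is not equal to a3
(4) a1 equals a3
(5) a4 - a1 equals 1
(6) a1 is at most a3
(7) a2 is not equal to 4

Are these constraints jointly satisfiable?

From constraints 2 and 4, a2 = a1 = a3, so a2 = a3. But constraint 3 says a2 ≠ a3. Contradiction.

Unsatisfiable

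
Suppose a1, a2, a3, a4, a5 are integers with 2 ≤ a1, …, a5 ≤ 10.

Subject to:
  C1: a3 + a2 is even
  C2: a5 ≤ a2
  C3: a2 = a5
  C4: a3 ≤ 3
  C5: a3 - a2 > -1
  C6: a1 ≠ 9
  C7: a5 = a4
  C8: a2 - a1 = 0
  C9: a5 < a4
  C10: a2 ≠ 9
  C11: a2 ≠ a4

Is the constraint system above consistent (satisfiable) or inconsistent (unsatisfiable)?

Unsatisfiable

From constraints 3 and 7, a2 = a5 = a4, so a2 = a4. But constraint 11 says a2 ≠ a4. Contradiction.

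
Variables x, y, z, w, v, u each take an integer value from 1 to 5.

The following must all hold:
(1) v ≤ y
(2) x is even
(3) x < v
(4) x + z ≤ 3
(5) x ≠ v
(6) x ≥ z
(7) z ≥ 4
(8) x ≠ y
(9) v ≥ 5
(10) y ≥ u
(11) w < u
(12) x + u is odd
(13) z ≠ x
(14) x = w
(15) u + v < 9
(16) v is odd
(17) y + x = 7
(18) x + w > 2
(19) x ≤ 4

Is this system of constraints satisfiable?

From constraints 1 and 9: y ≥ v ≥ 5. From constraints 6 and 7: x ≥ z ≥ 4. Hence y + x ≥ 9. But constraint 17 requires y + x = 7, and 7 < 9. Contradiction.

Unsatisfiable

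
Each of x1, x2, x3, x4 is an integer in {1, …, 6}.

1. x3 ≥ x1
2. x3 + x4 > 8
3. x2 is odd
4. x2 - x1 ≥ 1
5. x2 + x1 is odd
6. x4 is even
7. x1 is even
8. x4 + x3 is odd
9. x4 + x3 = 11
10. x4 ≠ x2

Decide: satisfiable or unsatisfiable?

Satisfiable

Take x1 = 4, x2 = 5, x3 = 5, x4 = 6. Then constraint 2: x3 + x4 = 11; constraint 4: x2 - x1 = 1, and every other listed constraint is also met.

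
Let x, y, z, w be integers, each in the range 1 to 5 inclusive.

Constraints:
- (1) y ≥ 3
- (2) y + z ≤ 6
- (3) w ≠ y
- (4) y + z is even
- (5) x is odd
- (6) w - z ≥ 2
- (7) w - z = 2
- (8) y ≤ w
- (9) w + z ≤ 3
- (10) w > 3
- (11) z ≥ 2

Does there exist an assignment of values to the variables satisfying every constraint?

Unsatisfiable

From constraints 1 and 8: w ≥ y ≥ 3. From constraint 11: z ≥ 2. Hence w + z ≥ 5. But constraint 9 requires w + z ≤ 3, and 3 < 5. Contradiction.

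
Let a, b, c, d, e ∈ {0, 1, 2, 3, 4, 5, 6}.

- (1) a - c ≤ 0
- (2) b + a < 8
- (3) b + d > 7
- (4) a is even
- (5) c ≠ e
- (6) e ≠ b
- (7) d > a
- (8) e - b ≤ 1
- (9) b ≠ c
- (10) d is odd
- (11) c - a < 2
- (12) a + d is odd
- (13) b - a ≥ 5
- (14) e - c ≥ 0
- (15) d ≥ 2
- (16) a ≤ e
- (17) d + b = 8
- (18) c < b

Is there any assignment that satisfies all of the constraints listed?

Satisfiable

The assignment a = 0, b = 5, c = 0, d = 3, e = 3 works:
  constraint 1 holds since a - c = 0.
  constraint 2 holds since b + a = 5.
  constraint 3 holds since b + d = 8.
The rest check out directly.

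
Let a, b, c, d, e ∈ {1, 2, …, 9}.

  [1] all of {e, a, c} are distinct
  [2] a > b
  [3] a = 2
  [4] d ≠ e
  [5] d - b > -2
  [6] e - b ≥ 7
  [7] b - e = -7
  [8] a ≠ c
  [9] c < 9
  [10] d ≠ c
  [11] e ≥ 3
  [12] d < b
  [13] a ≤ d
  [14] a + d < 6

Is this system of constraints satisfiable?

Constraints 2, 12, and 13 give a ≤ d, d < b, b < a. Chaining: a ≤ d < b < a, which forces a < a — impossible.

Unsatisfiable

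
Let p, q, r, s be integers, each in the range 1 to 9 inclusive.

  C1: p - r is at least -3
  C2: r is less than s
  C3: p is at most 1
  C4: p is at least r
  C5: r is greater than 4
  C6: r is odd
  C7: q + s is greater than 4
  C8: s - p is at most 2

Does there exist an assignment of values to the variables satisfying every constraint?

Unsatisfiable

From constraint 5: r ≥ 5. From constraints 3 and 4: r ≤ p and p ≤ 1, so r ≤ 1. But 1 < 5, so no value of r works.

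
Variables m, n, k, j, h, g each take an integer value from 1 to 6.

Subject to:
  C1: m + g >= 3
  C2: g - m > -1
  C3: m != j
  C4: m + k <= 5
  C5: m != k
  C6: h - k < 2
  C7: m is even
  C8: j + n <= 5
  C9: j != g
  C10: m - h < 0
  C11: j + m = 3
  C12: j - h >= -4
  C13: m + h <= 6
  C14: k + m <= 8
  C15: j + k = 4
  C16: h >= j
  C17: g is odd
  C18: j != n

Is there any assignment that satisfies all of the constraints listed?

Try m = 2, n = 3, k = 3, j = 1, h = 3, g = 3.
Check constraint 1: m + g = 5; constraint 2: g - m = 1; constraint 4: m + k = 5. The remaining constraints are straightforward to verify.

Satisfiable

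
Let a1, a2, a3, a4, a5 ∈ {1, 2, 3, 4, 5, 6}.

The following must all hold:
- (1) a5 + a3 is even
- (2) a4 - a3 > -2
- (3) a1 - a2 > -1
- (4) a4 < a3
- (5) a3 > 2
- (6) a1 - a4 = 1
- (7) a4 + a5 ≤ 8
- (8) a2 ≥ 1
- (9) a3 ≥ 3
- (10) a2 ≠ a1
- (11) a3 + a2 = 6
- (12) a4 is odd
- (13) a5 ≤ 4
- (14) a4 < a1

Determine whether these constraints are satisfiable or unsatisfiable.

Satisfiable

Try a1 = 4, a2 = 2, a3 = 4, a4 = 3, a5 = 2.
Check constraint 2: a4 - a3 = -1; constraint 3: a1 - a2 = 2. The remaining constraints are straightforward to verify.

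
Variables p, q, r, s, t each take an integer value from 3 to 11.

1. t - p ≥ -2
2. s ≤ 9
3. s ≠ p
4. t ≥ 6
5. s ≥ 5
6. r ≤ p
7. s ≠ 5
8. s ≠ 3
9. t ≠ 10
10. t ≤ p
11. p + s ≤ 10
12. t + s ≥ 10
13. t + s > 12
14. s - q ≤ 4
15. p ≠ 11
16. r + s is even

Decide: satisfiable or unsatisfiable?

Unsatisfiable

From constraints 4 and 10: p ≥ t ≥ 6. From constraint 5: s ≥ 5. Hence p + s ≥ 11. But constraint 11 requires p + s ≤ 10, and 10 < 11. Contradiction.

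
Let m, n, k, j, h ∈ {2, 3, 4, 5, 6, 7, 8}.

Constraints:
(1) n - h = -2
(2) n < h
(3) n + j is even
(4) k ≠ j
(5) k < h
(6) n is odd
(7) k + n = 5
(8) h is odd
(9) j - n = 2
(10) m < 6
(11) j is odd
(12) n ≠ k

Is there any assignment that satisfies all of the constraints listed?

Try m = 2, n = 3, k = 2, j = 5, h = 5.
Check constraint 1: n - h = -2; constraint 7: k + n = 5. The remaining constraints are straightforward to verify.

Satisfiable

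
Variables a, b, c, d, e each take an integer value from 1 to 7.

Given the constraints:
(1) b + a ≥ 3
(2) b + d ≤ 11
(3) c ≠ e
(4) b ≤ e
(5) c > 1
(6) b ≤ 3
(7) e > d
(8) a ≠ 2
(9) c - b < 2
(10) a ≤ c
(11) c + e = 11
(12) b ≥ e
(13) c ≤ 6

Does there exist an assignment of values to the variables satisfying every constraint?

From constraint 13: c ≤ 6. From constraints 6 and 12: e ≤ b ≤ 3. Hence c + e ≤ 9. But constraint 11 requires c + e = 11, and 11 > 9. Contradiction.

Unsatisfiable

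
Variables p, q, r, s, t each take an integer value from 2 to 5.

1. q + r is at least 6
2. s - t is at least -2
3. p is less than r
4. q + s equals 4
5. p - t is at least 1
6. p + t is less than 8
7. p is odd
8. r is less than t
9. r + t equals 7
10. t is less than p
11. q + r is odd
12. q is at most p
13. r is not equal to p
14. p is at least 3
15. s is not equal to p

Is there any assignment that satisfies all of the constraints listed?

Constraints 3, 8, and 10 give p < r, r < t, t < p. Chaining: p < r < t < p, which forces p < p — impossible.

Unsatisfiable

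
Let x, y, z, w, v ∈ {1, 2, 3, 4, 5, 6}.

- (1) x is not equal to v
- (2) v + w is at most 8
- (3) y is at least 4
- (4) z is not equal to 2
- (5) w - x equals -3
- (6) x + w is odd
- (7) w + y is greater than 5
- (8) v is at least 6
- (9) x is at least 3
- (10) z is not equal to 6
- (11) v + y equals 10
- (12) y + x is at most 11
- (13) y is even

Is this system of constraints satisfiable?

Satisfiable

Take x = 5, y = 4, z = 4, w = 2, v = 6. Then constraint 2: v + w = 8; constraint 5: w - x = -3, and every other listed constraint is also met.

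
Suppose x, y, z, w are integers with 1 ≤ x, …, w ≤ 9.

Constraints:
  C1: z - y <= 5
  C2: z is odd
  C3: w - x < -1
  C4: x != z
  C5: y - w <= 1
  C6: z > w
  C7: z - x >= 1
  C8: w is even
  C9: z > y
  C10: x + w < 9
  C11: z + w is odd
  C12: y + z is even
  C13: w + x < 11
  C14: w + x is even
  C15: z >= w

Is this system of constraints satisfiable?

The assignment x = 6, y = 3, z = 7, w = 2 works:
  constraint 1 holds since z - y = 4.
  constraint 3 holds since w - x = -4.
  constraint 5 holds since y - w = 1.
The rest check out directly.

Satisfiable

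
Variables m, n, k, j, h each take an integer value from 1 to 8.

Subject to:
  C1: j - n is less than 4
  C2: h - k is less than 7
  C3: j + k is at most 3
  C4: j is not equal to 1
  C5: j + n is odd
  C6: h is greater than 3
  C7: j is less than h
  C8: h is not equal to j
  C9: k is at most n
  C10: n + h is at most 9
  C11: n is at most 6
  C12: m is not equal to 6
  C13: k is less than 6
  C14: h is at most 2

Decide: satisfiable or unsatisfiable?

Unsatisfiable

From constraint 6: h ≥ 4. From constraint 14: h ≤ 2. But 2 < 4, so no value of h works.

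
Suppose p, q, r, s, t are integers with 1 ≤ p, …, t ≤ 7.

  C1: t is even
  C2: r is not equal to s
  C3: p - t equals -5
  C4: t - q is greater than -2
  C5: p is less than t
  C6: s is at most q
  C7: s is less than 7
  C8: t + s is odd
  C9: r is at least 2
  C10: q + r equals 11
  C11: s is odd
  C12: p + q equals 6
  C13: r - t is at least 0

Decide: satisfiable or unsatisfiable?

Satisfiable

One satisfying assignment is p = 1, q = 5, r = 6, s = 5, t = 6.
For the less obvious constraints — constraint 3: p - t = -5; constraint 4: t - q = 1 — and the others hold by inspection.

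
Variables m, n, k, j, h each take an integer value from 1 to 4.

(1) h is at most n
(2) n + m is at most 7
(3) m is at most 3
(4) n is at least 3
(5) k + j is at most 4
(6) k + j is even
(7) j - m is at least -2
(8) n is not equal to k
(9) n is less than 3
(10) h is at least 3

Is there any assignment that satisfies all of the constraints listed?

From constraints 1 and 10: n ≥ h and h ≥ 3, so n ≥ 3. From constraint 9: n ≤ 2. But 2 < 3, so no value of n works.

Unsatisfiable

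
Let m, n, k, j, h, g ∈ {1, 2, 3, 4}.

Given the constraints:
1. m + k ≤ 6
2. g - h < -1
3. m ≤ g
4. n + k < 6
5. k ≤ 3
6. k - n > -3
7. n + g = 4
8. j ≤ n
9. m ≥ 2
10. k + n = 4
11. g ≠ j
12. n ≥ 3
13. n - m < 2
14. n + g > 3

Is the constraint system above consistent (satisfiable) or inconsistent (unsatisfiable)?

From constraint 12: n ≥ 3. From constraints 3 and 9: g ≥ m ≥ 2. Hence n + g ≥ 5. But constraint 7 requires n + g = 4, and 4 < 5. Contradiction.

Unsatisfiable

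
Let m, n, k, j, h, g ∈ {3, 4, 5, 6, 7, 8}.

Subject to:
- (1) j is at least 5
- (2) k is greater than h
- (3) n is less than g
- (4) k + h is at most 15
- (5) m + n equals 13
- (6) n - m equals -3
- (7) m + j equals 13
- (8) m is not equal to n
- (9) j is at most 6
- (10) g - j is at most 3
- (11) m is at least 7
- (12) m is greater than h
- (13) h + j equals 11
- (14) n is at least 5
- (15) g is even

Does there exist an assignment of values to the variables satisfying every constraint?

Satisfiable

The assignment m = 8, n = 5, k = 8, j = 5, h = 6, g = 8 works:
  constraint 4 holds since k + h = 14.
  constraint 5 holds since m + n = 13.
  constraint 6 holds since n - m = -3.
The rest check out directly.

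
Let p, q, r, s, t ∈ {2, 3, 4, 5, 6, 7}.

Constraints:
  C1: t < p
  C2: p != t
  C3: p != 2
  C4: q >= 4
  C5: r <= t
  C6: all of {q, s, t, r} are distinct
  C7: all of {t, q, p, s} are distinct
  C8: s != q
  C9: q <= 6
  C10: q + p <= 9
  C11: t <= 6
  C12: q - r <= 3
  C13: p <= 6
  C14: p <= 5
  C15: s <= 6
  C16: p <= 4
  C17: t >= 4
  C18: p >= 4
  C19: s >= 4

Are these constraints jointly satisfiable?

Constraints 4, 9, 11, 13, 15, 17, 18, and 19 confine each of t, q, p, s to the 3 values {4, …, 6}.
Constraint 7 requires all 4 of them to be distinct, but only 3 values are available — impossible by the pigeonhole principle.

Unsatisfiable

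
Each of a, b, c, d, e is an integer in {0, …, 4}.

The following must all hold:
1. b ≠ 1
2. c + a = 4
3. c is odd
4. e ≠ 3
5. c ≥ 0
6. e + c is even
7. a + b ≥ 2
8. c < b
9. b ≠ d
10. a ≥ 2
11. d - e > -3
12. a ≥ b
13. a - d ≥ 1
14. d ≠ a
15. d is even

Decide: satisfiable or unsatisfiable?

Setting (a, b, c, d, e) = (3, 2, 1, 0, 1) satisfies everything: constraint 2: c + a = 4; constraint 7: a + b = 5, and the others follow.

Satisfiable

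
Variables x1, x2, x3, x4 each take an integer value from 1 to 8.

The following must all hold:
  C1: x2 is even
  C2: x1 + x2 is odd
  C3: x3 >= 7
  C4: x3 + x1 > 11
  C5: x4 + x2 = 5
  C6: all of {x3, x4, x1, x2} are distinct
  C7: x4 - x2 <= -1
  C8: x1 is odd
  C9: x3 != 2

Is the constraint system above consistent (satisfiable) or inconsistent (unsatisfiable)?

Setting (x1, x2, x3, x4) = (5, 4, 7, 1) satisfies everything: constraint 4: x3 + x1 = 12; constraint 5: x4 + x2 = 5, and the others follow.

Satisfiable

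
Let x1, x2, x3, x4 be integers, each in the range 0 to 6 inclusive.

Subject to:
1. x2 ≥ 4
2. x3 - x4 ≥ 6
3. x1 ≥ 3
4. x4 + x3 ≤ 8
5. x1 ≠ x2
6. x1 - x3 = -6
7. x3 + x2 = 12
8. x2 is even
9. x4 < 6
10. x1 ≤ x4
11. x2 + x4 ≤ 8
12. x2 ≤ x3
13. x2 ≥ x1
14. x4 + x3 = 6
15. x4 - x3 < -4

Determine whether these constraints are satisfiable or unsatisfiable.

From constraints 3 and 10: x4 ≥ x1 ≥ 3. From constraints 1 and 12: x3 ≥ x2 ≥ 4. Hence x4 + x3 ≥ 7. But constraint 14 requires x4 + x3 = 6, and 6 < 7. Contradiction.

Unsatisfiable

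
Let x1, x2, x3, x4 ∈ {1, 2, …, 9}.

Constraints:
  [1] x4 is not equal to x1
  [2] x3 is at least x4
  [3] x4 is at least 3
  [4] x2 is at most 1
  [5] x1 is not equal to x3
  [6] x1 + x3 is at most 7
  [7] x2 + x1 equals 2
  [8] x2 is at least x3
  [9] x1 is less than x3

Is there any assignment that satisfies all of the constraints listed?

Unsatisfiable

From constraints 2 and 3: x3 ≥ x4 and x4 ≥ 3, so x3 ≥ 3. From constraints 4 and 8: x3 ≤ x2 and x2 ≤ 1, so x3 ≤ 1. But 1 < 3, so no value of x3 works.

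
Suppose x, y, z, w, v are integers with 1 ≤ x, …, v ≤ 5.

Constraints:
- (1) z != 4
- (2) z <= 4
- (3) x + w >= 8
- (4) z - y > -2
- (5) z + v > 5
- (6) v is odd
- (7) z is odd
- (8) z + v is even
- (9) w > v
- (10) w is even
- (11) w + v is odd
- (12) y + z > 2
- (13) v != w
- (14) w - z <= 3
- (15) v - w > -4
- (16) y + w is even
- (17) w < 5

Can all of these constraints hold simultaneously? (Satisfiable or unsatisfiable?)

Satisfiable

Setting (x, y, z, w, v) = (5, 2, 3, 4, 3) satisfies everything: constraint 3: x + w = 9; constraint 4: z - y = 1, and the others follow.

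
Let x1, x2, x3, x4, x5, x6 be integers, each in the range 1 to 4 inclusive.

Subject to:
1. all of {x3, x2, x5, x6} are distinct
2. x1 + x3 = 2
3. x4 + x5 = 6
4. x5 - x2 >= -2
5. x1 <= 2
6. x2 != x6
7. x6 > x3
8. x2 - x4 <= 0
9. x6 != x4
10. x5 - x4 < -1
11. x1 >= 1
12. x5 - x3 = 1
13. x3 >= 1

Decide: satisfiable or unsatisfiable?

Satisfiable

The assignment x1 = 1, x2 = 4, x3 = 1, x4 = 4, x5 = 2, x6 = 3 works:
  constraint 2 holds since x1 + x3 = 2.
  constraint 3 holds since x4 + x5 = 6.
  constraint 4 holds since x5 - x2 = -2.
The rest check out directly.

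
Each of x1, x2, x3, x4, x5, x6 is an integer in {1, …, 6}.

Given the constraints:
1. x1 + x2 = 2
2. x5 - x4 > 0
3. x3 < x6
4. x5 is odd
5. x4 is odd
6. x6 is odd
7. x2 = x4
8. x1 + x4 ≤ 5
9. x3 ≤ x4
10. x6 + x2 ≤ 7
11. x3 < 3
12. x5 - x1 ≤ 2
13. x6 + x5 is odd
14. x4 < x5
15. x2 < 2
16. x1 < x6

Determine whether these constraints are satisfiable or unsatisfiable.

Constraint 6 makes x6 odd and constraint 4 makes x5 odd, so x6 + x5 must be even. Constraint 13 says x6 + x5 is odd — contradiction.

Unsatisfiable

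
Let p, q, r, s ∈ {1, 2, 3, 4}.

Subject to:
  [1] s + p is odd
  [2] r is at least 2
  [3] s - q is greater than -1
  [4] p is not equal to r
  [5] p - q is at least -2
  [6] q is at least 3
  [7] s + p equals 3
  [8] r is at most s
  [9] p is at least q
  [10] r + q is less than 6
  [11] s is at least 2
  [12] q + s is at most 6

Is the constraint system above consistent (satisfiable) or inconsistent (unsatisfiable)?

Unsatisfiable

From constraints 2 and 8: s ≥ r ≥ 2. From constraints 6 and 9: p ≥ q ≥ 3. Hence s + p ≥ 5. But constraint 7 requires s + p = 3, and 3 < 5. Contradiction.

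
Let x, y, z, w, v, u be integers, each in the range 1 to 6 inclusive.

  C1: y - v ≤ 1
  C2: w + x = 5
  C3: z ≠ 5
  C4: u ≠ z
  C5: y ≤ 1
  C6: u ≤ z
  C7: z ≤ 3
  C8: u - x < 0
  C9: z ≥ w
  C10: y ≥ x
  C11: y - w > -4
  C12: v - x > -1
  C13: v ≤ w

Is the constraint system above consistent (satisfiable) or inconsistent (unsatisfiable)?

From constraints 7 and 9: w ≤ z ≤ 3. From constraints 5 and 10: x ≤ y ≤ 1. Hence w + x ≤ 4. But constraint 2 requires w + x = 5, and 5 > 4. Contradiction.

Unsatisfiable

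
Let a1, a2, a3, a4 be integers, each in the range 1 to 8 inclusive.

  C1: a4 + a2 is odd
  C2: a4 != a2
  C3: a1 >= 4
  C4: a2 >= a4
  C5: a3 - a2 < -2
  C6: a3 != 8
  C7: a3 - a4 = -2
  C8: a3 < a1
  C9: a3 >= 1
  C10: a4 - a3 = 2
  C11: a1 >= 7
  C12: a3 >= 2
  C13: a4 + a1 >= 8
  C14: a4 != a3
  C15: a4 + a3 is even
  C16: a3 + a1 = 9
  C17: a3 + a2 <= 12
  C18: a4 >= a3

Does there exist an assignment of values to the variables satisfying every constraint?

One satisfying assignment is a1 = 7, a2 = 7, a3 = 2, a4 = 4.
For the less obvious constraints — constraint 5: a3 - a2 = -5; constraint 7: a3 - a4 = -2; constraint 10: a4 - a3 = 2 — and the others hold by inspection.

Satisfiable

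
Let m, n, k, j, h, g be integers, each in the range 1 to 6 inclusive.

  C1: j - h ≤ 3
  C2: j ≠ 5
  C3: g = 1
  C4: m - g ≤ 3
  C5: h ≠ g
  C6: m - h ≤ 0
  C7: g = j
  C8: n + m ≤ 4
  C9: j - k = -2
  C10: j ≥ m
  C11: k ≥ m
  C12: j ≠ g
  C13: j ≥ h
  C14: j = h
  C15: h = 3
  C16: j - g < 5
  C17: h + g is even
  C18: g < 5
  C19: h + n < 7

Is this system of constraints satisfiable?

Constraint 3 fixes g = 1 and constraint 15 fixes h = 3. Constraints 7 and 14 give g = j = h, so g = h. But 1 ≠ 3 — contradiction.

Unsatisfiable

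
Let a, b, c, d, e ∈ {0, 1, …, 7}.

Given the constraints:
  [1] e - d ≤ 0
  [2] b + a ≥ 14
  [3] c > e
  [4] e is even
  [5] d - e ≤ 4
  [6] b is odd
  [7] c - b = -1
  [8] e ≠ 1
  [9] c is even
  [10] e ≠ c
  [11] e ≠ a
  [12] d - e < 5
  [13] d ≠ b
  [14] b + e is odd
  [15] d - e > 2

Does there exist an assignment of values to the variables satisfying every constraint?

Satisfiable

Take a = 7, b = 7, c = 6, d = 3, e = 0. Then constraint 1: e - d = -3; constraint 2: b + a = 14, and every other listed constraint is also met.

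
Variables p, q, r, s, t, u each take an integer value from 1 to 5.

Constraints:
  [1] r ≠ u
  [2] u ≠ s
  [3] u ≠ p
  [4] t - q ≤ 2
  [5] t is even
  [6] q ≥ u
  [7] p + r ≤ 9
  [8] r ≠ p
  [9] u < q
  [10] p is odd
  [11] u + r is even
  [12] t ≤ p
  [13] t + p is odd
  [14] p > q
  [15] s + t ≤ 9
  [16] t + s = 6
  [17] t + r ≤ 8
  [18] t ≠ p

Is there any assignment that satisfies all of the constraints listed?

The assignment p = 5, q = 3, r = 3, s = 2, t = 4, u = 1 works:
  constraint 4 holds since t - q = 1.
  constraint 7 holds since p + r = 8.
The rest check out directly.

Satisfiable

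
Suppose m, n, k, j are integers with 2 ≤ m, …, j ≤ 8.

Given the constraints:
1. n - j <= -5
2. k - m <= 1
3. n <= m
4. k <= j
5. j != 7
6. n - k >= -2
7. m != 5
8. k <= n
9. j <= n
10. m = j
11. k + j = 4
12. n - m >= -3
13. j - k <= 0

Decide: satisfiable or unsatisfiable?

Unsatisfiable

Constraints 1, 2, 12, and 13 give j − n ≥ 5, n − m ≥ -3, m − k ≥ -1, k − j ≥ 0.
Adding all 4 inequalities: the left sides telescope to 0, and the right sides sum to 5 + (-3) + (-1) + 0 = 1. So 0 ≥ 1, which is false.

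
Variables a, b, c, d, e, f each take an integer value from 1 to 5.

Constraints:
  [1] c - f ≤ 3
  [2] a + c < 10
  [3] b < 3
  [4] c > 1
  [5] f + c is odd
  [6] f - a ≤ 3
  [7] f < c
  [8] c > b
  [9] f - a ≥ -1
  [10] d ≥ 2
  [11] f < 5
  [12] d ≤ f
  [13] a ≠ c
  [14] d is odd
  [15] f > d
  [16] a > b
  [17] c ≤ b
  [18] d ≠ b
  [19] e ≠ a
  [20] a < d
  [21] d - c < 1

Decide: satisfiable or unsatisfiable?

Unsatisfiable

Constraints 7, 15, 16, 17, and 20 give c ≤ b, b < a, a < d, d < f, f < c. Chaining: c ≤ b < a < d < f < c, which forces c < c — impossible.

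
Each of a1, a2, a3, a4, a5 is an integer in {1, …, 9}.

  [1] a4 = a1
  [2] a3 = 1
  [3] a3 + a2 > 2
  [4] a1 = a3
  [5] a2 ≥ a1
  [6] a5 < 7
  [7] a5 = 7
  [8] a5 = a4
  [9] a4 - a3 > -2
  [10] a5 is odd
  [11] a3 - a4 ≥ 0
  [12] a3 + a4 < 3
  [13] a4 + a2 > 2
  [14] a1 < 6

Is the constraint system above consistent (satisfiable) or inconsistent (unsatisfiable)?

Constraint 7 fixes a5 = 7 and constraint 2 fixes a3 = 1. Constraints 1, 4, and 8 give a5 = a4 = a1 = a3, so a5 = a3. But 7 ≠ 1 — contradiction.

Unsatisfiable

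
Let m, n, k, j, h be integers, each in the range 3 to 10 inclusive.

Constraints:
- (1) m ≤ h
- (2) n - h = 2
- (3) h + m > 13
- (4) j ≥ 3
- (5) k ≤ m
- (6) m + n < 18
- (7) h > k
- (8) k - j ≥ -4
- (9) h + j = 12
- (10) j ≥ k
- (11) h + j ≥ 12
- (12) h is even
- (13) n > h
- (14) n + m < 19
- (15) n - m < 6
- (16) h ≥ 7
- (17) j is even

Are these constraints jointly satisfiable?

Satisfiable

Setting (m, n, k, j, h) = (7, 10, 3, 4, 8) satisfies everything: constraint 2: n - h = 2; constraint 3: h + m = 15; constraint 6: m + n = 17, and the others follow.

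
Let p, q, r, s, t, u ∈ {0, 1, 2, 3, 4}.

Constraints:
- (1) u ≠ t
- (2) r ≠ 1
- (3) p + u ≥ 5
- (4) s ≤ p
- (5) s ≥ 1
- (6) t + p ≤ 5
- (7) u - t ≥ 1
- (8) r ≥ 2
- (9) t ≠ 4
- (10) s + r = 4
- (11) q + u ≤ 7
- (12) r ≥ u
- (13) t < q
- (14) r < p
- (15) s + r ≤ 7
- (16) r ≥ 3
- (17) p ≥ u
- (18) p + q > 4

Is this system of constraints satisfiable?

Satisfiable

One satisfying assignment is p = 4, q = 1, r = 3, s = 1, t = 0, u = 3.
For the less obvious constraints — constraint 3: p + u = 7; constraint 6: t + p = 4 — and the others hold by inspection.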